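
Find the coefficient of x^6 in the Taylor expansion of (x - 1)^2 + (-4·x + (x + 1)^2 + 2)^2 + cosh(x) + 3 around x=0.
Expand to order 6: (x - 1)^2 + (-4·x + (x + 1)^2 + 2)^2 + cosh(x) + 3 = x^6/720 + 25·x^4/24 - 4·x^3 + 23·x^2/2 - 14·x + 14 + O(x^7).
The coefficient of x^6 is 1/720.

Final answer: 1/720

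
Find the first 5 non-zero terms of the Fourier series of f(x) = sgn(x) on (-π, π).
4·sin(x)/π + 4·sin(3·x)/(3·π) + 4·sin(5·x)/(5·π) + 4·sin(7·x)/(7·π) + 4·sin(9·x)/(9·π)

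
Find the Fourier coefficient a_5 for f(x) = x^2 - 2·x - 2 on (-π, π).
a_5 = (1/π) ∫_{-π}^{π} f(x)·cos(5x) dx.
Evaluate the integral (use parity and integration by parts as needed): a_5 = -4/25.

Final answer: -4/25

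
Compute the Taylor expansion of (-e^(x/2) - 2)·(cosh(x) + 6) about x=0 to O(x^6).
-127·x^5/3840 - 79·x^4/384 - 19·x^3/48 - 19·x^2/8 - 7·x/2 - 21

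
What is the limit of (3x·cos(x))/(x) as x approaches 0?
Both numerator and denominator → 0 as x → 0; this is a 0/0 indeterminate form.
Expand each to leading order near x = 0: numerator ~ 3·x, denominator ~ x.
The limit of the ratio is 3.

Final answer: 3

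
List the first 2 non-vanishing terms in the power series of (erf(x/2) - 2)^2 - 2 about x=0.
-4·x/√(π) + 2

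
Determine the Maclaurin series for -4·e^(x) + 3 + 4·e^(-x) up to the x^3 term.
-4·x^3/3 - 8·x + 3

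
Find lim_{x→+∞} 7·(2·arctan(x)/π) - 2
Evaluate the dominant behaviour as x → +∞; each term tends to a finite value or vanishes.
Limit = 5.

Final answer: 5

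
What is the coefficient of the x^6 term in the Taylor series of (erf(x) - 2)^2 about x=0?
Expand to order 6: (erf(x) - 2)^2 = 56·x^6/(45·π) - 4·x^5/(5·√(π)) - 8·x^4/(3·π) + 8·x^3/(3·√(π)) + 4·x^2/π - 8·x/√(π) + 4 + O(x^7).
The coefficient of x^6 is 56/(45·π).

Final answer: 56/(45·π)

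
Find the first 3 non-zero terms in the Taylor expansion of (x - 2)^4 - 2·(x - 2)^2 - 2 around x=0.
22·x^2 - 24·x + 6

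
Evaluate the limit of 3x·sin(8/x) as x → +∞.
As x → +∞: let u = 8/x → 0⁺; then 3·x·sin(8/x) = 3·8·sin(u)/u → 3·8·1 = 24.
Limit = 24.

Final answer: 24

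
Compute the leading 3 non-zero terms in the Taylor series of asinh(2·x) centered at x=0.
12·x^5/5 - 4·x^3/3 + 2·x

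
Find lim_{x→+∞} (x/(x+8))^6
As x → +∞: x/(x+8) = 1/(1 + 8/x) → 1, and the 6th power of a limit-1 base also → 1.
Limit = 1.

Final answer: 1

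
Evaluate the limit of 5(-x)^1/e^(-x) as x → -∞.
This is an ∞/∞ indeterminate form as x → -∞.
Compare growth rates of the dominant terms (exponentials ≫ polynomials ≫ logarithms), or apply L'Hôpital's rule; the quotient → 0.
Limit = 0.

Final answer: 0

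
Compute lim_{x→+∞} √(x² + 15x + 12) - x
As x → +∞: multiply by the conjugate to get (15x+12)/(√(x²+15x+12)+x); the denominator ~ 2x, so the limit is 15/2.
Limit = 15/2.

Final answer: 15/2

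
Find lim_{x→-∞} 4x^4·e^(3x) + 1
The product is a 0·∞ indeterminate form at x → -∞.
Rewrite the product as 4x^4 / e^(-3x) (an ∞/∞ form) and apply L'Hôpital, or use the standard hierarchy e^(3|x|) ≫ |x^4| as x → -∞.
The indeterminate product → 0, so the limit = 1.

Final answer: 1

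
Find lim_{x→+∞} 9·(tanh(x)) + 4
Evaluate the dominant behaviour as x → +∞; each term tends to a finite value or vanishes.
Limit = 13.

Final answer: 13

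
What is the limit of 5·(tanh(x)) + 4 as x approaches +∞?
Evaluate the dominant behaviour as x → +∞; each term tends to a finite value or vanishes.
Limit = 9.

Final answer: 9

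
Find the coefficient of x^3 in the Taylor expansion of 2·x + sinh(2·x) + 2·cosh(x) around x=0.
Expand to order 3: 2·x + sinh(2·x) + 2·cosh(x) = 4·x^3/3 + x^2 + 4·x + 2 + O(x^4).
The coefficient of x^3 is 4/3.

Final answer: 4/3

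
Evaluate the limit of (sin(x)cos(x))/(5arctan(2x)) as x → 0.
Both numerator and denominator → 0 as x → 0; this is a 0/0 indeterminate form.
Expand each to leading order near x = 0: numerator ~ x, denominator ~ 10·x.
The limit of the ratio is 1/10.

Final answer: 1/10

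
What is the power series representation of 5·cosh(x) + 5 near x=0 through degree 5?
5·x^4/24 + 5·x^2/2 + 10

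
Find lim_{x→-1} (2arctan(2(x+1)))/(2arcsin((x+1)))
Both numerator and denominator → 0 as x → -1; this is a 0/0 indeterminate form.
Expand each to leading order near x = -1: numerator ~ 4·(x + 1), denominator ~ 2·(x + 1).
The limit of the ratio is 2.

Final answer: 2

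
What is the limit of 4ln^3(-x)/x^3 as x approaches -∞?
This is an ∞/∞ indeterminate form as x → -∞.
Compare growth rates of the dominant terms (exponentials ≫ polynomials ≫ logarithms), or apply L'Hôpital's rule; the quotient → 0.
Limit = 0.

Final answer: 0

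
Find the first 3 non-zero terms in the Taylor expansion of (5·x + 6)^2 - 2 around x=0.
25·x^2 + 60·x + 34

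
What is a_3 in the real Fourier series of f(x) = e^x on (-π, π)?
a_3 = (1/π) ∫_{-π}^{π} f(x)·cos(3x) dx.
Evaluate the integral (use parity and integration by parts as needed): a_3 = (1 - e^(2·π))·e^(-π)/(10·π).

Final answer: (1 - e^(2·π))·e^(-π)/(10·π)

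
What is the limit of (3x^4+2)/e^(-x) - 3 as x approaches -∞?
The quotient is an ∞/∞ indeterminate form as x → -∞.
Compare growth rates of the dominant terms (exponentials ≫ polynomials ≫ logarithms), or apply L'Hôpital's rule; the quotient → 0.
Adding the constant: 0 - 3 = -3. Limit = -3.

Final answer: -3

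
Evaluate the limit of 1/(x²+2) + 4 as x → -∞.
Evaluate the dominant behaviour as x → -∞; each term tends to a finite value or vanishes.
Limit = 4.

Final answer: 4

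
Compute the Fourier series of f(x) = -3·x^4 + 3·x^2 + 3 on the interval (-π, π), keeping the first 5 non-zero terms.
(-156 + 24·π^2)·cos(x) + (12 - 6·π^2)·cos(2·x) + (-28/9 + 8·π^2/3)·cos(3·x) + (21/16 - 3·π^2/2)·cos(4·x) - 3·π^4/5 + 3 + π^2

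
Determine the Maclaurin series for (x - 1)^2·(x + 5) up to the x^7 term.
x^3 + 3·x^2 - 9·x + 5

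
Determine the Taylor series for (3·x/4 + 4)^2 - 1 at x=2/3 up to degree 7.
77/4 + 27·(x - 2/3)/4 + 9·(x - 2/3)^2/16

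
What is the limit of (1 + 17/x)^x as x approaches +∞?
As x → +∞: this is the defining limit (1 + 17/x)^x → e^17.
Limit = e^(17).

Final answer: e^(17)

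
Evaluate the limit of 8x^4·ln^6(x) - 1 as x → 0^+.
The product is a 0·∞ indeterminate form at x → 0⁺.
Rewrite the product as 8·ln^6(x) / x^(-4) and apply L'Hôpital, or use the standard hierarchy x^(-4) ≫ |ln x|^6 as x → 0⁺.
The indeterminate product → 0, so the limit = -1.

Final answer: -1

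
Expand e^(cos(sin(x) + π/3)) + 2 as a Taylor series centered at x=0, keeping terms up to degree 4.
-71·x^4·e^(1/2)/384 + 11·√(3)·x^3·e^(1/2)/48 + x^2·e^(1/2)/8 - √(3)·x·e^(1/2)/2 + e^(1/2) + 2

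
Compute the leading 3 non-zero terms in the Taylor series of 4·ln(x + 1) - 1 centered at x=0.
-2·x^2 + 4·x - 1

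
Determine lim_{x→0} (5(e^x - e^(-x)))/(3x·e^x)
Both numerator and denominator → 0 as x → 0; this is a 0/0 indeterminate form.
Expand each to leading order near x = 0: numerator ~ 10·x, denominator ~ 3·x.
The limit of the ratio is 10/3.

Final answer: 10/3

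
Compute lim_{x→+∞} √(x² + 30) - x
This is an ∞ − ∞ indeterminate form.
Multiply and divide by the conjugate √(x²+30) + x; the x² terms cancel, leaving 30/(√(x²+30)+x) → 0.
Limit = 0.

Final answer: 0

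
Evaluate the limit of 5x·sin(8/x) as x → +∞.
As x → +∞: let u = 8/x → 0⁺; then 5·x·sin(8/x) = 5·8·sin(u)/u → 5·8·1 = 40.
Limit = 40.

Final answer: 40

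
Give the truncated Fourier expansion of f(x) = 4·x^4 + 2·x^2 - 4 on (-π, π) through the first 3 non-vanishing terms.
(184 - 32·π^2)·cos(x) + (-10 + 8·π^2)·cos(2·x) - 4 + 2·π^2/3 + 4·π^4/5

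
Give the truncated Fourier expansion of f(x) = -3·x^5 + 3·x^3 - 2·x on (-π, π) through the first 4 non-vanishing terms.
(-760 - 6·π^4 + 126·π^2)·sin(x) + (-18·π^2 + 29 + 3·π^4)·sin(2·x) + (-2·π^4 - 152/27 + 58·π^2/9)·sin(3·x) + (-27·π^2/8 + 145/64 + 3·π^4/2)·sin(4·x)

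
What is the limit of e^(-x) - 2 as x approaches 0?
Direct substitution at x = 0 gives -1.

Final answer: -1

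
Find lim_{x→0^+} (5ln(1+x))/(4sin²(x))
Both numerator and denominator → 0 as x → 0^+; this is a 0/0 indeterminate form.
Expand each to leading order near x = 0: numerator ~ 5·x, denominator ~ 4·x^2.
The limit of the ratio is ∞.

Final answer: ∞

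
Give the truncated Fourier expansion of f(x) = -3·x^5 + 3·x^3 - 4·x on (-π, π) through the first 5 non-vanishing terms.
(-764 - 6·π^4 + 126·π^2)·sin(x) + (-18·π^2 + 31 + 3·π^4)·sin(2·x) + (-2·π^4 - 188/27 + 58·π^2/9)·sin(3·x) + (-27·π^2/8 + 209/64 + 3·π^4/2)·sin(4·x) + (-6·π^4/5 - 1324/625 + 54·π^2/25)·sin(5·x)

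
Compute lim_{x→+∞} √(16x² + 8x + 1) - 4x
As x → +∞: multiply by the conjugate to get (8x+1)/(√(16x²+8x+1)+4x); the denominator ~ 8x, so the limit is 8/8 = 1.
Limit = 1.

Final answer: 1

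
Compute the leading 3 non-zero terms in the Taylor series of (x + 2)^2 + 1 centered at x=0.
x^2 + 4·x + 5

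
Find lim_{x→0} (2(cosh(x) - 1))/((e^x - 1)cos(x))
Both numerator and denominator → 0 as x → 0; this is a 0/0 indeterminate form.
Expand each to leading order near x = 0: numerator ~ x^2, denominator ~ x.
The limit of the ratio is 0.

Final answer: 0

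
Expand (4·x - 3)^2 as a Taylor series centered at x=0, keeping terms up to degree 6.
16·x^2 - 24·x + 9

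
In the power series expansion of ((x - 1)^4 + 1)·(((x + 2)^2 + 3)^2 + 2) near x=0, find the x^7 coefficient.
Expand to order 7: ((x - 1)^4 + 1)·(((x + 2)^2 + 3)^2 + 2) = 4·x^7 + 4·x^6 - 20·x^5 - 23·x^4 + 28·x^3 + 142·x^2 - 92·x + 102 + O(x^8).
The coefficient of x^7 is 4.

Final answer: 4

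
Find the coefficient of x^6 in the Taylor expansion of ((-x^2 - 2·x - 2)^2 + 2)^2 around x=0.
Expand to order 6: ((-x^2 - 2·x - 2)^2 + 2)^2 = 32·x^6 + 80·x^5 + 140·x^4 + 176·x^3 + 160·x^2 + 96·x + 36 + O(x^7).
The coefficient of x^6 is 32.

Final answer: 32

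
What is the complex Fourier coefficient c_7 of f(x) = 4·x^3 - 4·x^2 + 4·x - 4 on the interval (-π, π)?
Compute the real Fourier coefficients first: a_7 = 16/49, b_7 = 344/343 + 8·π^2/7.
Then c_7 = (a_7 − i·b_7)/2 = 8/49 - 4·i·π^2/7 - 172·i/343.

Final answer: 8/49 - 4·i·π^2/7 - 172·i/343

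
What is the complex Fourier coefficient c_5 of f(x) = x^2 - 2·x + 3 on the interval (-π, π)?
Compute the real Fourier coefficients first: a_5 = -4/25, b_5 = -4/5.
Then c_5 = (a_5 − i·b_5)/2 = -2/25 + 2·i/5.

Final answer: -2/25 + 2·i/5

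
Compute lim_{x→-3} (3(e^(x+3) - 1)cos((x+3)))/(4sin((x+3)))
Both numerator and denominator → 0 as x → -3; this is a 0/0 indeterminate form.
Expand each to leading order near x = -3: numerator ~ 3·(x + 3), denominator ~ 4·(x + 3).
The limit of the ratio is 3/4.

Final answer: 3/4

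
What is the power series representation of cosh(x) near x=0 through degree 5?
x^4/24 + x^2/2 + 1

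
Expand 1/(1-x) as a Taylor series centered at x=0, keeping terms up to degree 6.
x^6 + x^5 + x^4 + x^3 + x^2 + x + 1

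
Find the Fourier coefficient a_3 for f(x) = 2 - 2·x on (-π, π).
a_3 = (1/π) ∫_{-π}^{π} f(x)·cos(3x) dx.
Evaluate the integral (use parity and integration by parts as needed): a_3 = 0.

Final answer: 0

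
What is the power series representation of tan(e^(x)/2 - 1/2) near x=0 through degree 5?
29·x^5/480 + x^4/12 + x^3/8 + x^2/4 + x/2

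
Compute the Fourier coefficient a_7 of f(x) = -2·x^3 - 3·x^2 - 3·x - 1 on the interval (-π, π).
a_7 = (1/π) ∫_{-π}^{π} f(x)·cos(7x) dx.
Evaluate the integral (use parity and integration by parts as needed): a_7 = 12/49.

Final answer: 12/49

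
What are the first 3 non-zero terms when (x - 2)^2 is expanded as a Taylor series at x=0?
x^2 - 4·x + 4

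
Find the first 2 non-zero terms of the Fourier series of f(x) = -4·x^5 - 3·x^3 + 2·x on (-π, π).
(-920 - 8·π^4 + 154·π^2)·sin(x) + (-17·π^2 + 47/2 + 4·π^4)·sin(2·x)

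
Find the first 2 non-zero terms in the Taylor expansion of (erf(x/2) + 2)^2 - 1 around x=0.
4·x/√(π) + 3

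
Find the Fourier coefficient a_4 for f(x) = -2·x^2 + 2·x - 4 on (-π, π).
a_4 = (1/π) ∫_{-π}^{π} f(x)·cos(4x) dx.
Evaluate the integral (use parity and integration by parts as needed): a_4 = -1/2.

Final answer: -1/2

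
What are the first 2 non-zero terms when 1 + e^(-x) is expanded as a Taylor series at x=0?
2 - x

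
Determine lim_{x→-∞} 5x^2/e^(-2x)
This is an ∞/∞ indeterminate form as x → -∞.
Compare growth rates of the dominant terms (exponentials ≫ polynomials ≫ logarithms), or apply L'Hôpital's rule; the quotient → 0.
Limit = 0.

Final answer: 0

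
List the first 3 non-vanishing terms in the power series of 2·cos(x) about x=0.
x^4/12 - x^2 + 2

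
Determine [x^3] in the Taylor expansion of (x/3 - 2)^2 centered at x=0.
Expand to order 3: (x/3 - 2)^2 = x^2/9 - 4·x/3 + 4 + O(x^4).
The coefficient of x^3 is 0.

Final answer: 0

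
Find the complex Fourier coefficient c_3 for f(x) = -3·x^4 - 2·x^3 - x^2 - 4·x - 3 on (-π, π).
Compute the real Fourier coefficients first: a_3 = -4/3 + 8·π^2/3, b_3 = -4·π^2/3 - 16/9.
Then c_3 = (a_3 − i·b_3)/2 = -2/3 + 4·π^2/3 + 8·i/9 + 2·i·π^2/3.

Final answer: -2/3 + 4·π^2/3 + 8·i/9 + 2·i·π^2/3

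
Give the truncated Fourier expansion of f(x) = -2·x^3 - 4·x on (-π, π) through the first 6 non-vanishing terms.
(16 - 4·π^2)·sin(x) + (1 + 2·π^2)·sin(2·x) + (-4·π^2/3 - 16/9)·sin(3·x) + (13/8 + π^2)·sin(4·x) + (-4·π^2/5 - 176/125)·sin(5·x) + (11/9 + 2·π^2/3)·sin(6·x)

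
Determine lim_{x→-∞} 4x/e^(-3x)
This is an ∞/∞ indeterminate form as x → -∞.
Compare growth rates of the dominant terms (exponentials ≫ polynomials ≫ logarithms), or apply L'Hôpital's rule; the quotient → 0.
Limit = 0.

Final answer: 0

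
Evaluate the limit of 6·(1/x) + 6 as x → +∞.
Evaluate the dominant behaviour as x → +∞; each term tends to a finite value or vanishes.
Limit = 6.

Final answer: 6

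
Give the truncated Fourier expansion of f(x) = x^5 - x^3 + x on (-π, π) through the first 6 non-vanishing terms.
(-42·π^2 + 2·π^4 + 254)·sin(x) + (-π^4 - 10 + 6·π^2)·sin(2·x) + (-58·π^2/27 + 170/81 + 2·π^4/3)·sin(3·x) + (-π^4/2 - 59/64 + 9·π^2/8)·sin(4·x) + (-18·π^2/25 + 358/625 + 2·π^4/5)·sin(5·x) + (-π^4/3 - 34/81 + 14·π^2/27)·sin(6·x)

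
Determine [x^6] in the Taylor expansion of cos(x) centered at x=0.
Expand to order 6: cos(x) = -x^6/720 + x^4/24 - x^2/2 + 1 + O(x^7).
The coefficient of x^6 is -1/720.

Final answer: -1/720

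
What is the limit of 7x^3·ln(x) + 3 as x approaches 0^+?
The product is a 0·∞ indeterminate form at x → 0⁺.
Rewrite the product as 7·ln(x) / x^(-3) and apply L'Hôpital, or use the standard hierarchy x^(-3) ≫ |ln x| as x → 0⁺.
The indeterminate product → 0, so the limit = 3.

Final answer: 3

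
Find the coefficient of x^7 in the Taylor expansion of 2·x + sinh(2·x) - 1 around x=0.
Expand to order 7: 2·x + sinh(2·x) - 1 = 8·x^7/315 + 4·x^5/15 + 4·x^3/3 + 4·x - 1 + O(x^8).
The coefficient of x^7 is 8/315.

Final answer: 8/315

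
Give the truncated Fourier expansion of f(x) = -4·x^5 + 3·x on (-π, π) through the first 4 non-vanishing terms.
(-954 - 8·π^4 + 160·π^2)·sin(x) + (-20·π^2 + 27 + 4·π^4)·sin(2·x) + (-8·π^4/3 - 158/81 + 160·π^2/27)·sin(3·x) + (-5·π^2/2 - 9/16 + 2·π^4)·sin(4·x)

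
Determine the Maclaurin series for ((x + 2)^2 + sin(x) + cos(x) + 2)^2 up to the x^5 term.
11·x^5/30 - 5·x^4/6 + 8·x^3/3 + 32·x^2 + 70·x + 49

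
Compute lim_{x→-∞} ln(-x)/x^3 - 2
The quotient is an ∞/∞ indeterminate form as x → -∞.
Compare growth rates of the dominant terms (exponentials ≫ polynomials ≫ logarithms), or apply L'Hôpital's rule; the quotient → 0.
Adding the constant: 0 - 2 = -2. Limit = -2.

Final answer: -2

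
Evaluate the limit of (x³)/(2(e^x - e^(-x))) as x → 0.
Both numerator and denominator → 0 as x → 0; this is a 0/0 indeterminate form.
Expand each to leading order near x = 0: numerator ~ x^3, denominator ~ 4·x.
The limit of the ratio is 0.

Final answer: 0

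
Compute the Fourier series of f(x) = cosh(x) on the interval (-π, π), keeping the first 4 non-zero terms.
-cos(x)·sinh(π)/π + 2·cos(2·x)·sinh(π)/(5·π) - cos(3·x)·sinh(π)/(5·π) + sinh(π)/π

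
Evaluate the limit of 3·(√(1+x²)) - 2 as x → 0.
Direct substitution at x = 0 gives 1.

Final answer: 1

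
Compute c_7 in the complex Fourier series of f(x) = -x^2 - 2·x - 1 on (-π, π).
Compute the real Fourier coefficients first: a_7 = 4/49, b_7 = -4/7.
Then c_7 = (a_7 − i·b_7)/2 = 2/49 + 2·i/7.

Final answer: 2/49 + 2·i/7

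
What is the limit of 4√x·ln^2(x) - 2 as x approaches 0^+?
The product is a 0·∞ indeterminate form at x → 0⁺.
Rewrite the product as 4·ln^2(x) / x^(-1/2) and apply L'Hôpital, or use the standard hierarchy x^(-1/2) ≫ |ln x|^2 as x → 0⁺.
The indeterminate product → 0, so the limit = -2.

Final answer: -2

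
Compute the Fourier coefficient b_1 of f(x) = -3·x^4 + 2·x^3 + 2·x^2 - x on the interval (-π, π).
b_1 = (1/π) ∫_{-π}^{π} f(x)·sin(1x) dx.
Evaluate the integral (use parity and integration by parts as needed): b_1 = -26 + 4·π^2.

Final answer: -26 + 4·π^2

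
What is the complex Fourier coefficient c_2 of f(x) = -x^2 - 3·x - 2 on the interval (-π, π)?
Compute the real Fourier coefficients first: a_2 = -1, b_2 = 3.
Then c_2 = (a_2 − i·b_2)/2 = -1/2 - 3·i/2.

Final answer: -1/2 - 3·i/2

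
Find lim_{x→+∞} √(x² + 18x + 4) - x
This is an ∞ − ∞ indeterminate form.
Multiply and divide by the conjugate √(x²+18x + 4) + x; the x² terms cancel, leaving (18x + 4)/(√(x²+18x + 4)+x) → 18/2 = 9.
Limit = 9.

Final answer: 9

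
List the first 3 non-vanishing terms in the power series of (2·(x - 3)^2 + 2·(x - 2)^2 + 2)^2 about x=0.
624·x^2 - 1120·x + 784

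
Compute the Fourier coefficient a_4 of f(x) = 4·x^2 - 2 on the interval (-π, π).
a_4 = (1/π) ∫_{-π}^{π} f(x)·cos(4x) dx.
Evaluate the integral (use parity and integration by parts as needed): a_4 = 1.

Final answer: 1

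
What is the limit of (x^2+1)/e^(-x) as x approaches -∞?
This is an ∞/∞ indeterminate form as x → -∞.
Compare growth rates of the dominant terms (exponentials ≫ polynomials ≫ logarithms), or apply L'Hôpital's rule; the quotient → 0.
Limit = 0.

Final answer: 0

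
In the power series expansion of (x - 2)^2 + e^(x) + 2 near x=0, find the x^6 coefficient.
Expand to order 6: (x - 2)^2 + e^(x) + 2 = x^6/720 + x^5/120 + x^4/24 + x^3/6 + 3·x^2/2 - 3·x + 7 + O(x^7).
The coefficient of x^6 is 1/720.

Final answer: 1/720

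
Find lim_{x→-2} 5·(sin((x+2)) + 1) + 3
Direct substitution at x = -2 gives 8.

Final answer: 8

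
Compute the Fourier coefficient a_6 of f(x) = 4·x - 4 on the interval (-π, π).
a_6 = (1/π) ∫_{-π}^{π} f(x)·cos(6x) dx.
Evaluate the integral (use parity and integration by parts as needed): a_6 = 0.

Final answer: 0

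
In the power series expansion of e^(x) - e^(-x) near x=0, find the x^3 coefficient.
Expand to order 3: e^(x) - e^(-x) = x^3/3 + 2·x + O(x^4).
The coefficient of x^3 is 1/3.

Final answer: 1/3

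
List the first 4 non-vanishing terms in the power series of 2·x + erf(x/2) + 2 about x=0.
x^5/(160·√(π)) - x^3/(12·√(π)) + x·(1/√(π) + 2) + 2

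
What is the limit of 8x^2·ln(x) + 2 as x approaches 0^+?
The product is a 0·∞ indeterminate form at x → 0⁺.
Rewrite the product as 8·ln(x) / x^(-2) and apply L'Hôpital, or use the standard hierarchy x^(-2) ≫ |ln x| as x → 0⁺.
The indeterminate product → 0, so the limit = 2.

Final answer: 2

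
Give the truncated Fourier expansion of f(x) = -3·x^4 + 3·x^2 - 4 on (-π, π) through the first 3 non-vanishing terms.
(-156 + 24·π^2)·cos(x) + (12 - 6·π^2)·cos(2·x) - 3·π^4/5 - 4 + π^2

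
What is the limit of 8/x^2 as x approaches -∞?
Evaluate the dominant behaviour as x → -∞; each term tends to a finite value or vanishes.
Limit = 0.

Final answer: 0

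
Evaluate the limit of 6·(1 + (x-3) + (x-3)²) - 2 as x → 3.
Direct substitution at x = 3 gives 4.

Final answer: 4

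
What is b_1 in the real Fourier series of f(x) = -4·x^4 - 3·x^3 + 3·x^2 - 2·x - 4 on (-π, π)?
b_1 = (1/π) ∫_{-π}^{π} f(x)·sin(1x) dx.
Evaluate the integral (use parity and integration by parts as needed): b_1 = 32 - 6·π^2.

Final answer: 32 - 6·π^2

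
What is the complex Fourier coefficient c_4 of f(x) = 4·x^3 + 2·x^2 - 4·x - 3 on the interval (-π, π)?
Compute the real Fourier coefficients first: a_4 = 1/2, b_4 = 11/4 - 2·π^2.
Then c_4 = (a_4 − i·b_4)/2 = 1/4 - 11·i/8 + i·π^2.

Final answer: 1/4 - 11·i/8 + i·π^2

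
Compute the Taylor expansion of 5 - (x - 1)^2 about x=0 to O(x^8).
-x^2 + 2·x + 4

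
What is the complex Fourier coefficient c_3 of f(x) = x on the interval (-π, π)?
Compute the real Fourier coefficients first: a_3 = 0, b_3 = 2/3.
Then c_3 = (a_3 − i·b_3)/2 = -i/3.

Final answer: -i/3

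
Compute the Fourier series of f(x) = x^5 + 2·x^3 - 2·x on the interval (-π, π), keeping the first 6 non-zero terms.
(-36·π^2 + 2·π^4 + 212)·sin(x) + (-π^4 - 5/2 + 3·π^2)·sin(2·x) + (-4·π^2/27 - 100/81 + 2·π^4/3)·sin(3·x) + (-π^4/2 - 3·π^2/8 + 73/64)·sin(4·x) + (-572/625 + 12·π^2/25 + 2·π^4/5)·sin(5·x) + (-π^4/3 - 13·π^2/27 + 121/162)·sin(6·x)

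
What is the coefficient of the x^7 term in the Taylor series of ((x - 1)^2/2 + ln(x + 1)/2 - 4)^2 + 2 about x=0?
Expand to order 7: ((x - 1)^2/2 + ln(x + 1)/2 - 4)^2 + 2 = -49·x^7/120 + 323·x^6/720 - 59·x^5/120 + 37·x^4/48 - 17·x^3/12 - 3·x^2/2 + 7·x/2 + 57/4 + O(x^8).
The coefficient of x^7 is -49/120.

Final answer: -49/120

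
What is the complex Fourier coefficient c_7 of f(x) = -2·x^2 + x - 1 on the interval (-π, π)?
Compute the real Fourier coefficients first: a_7 = 8/49, b_7 = 2/7.
Then c_7 = (a_7 − i·b_7)/2 = 4/49 - i/7.

Final answer: 4/49 - i/7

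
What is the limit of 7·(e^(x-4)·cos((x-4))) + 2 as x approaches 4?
Direct substitution at x = 4 gives 9.

Final answer: 9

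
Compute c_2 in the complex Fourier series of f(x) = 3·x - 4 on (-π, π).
Compute the real Fourier coefficients first: a_2 = 0, b_2 = -3.
Then c_2 = (a_2 − i·b_2)/2 = 3·i/2.

Final answer: 3·i/2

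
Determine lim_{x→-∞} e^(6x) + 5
Evaluate the dominant behaviour as x → -∞; each term tends to a finite value or vanishes.
Limit = 5.

Final answer: 5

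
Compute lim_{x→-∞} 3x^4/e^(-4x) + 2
The quotient is an ∞/∞ indeterminate form as x → -∞.
Compare growth rates of the dominant terms (exponentials ≫ polynomials ≫ logarithms), or apply L'Hôpital's rule; the quotient → 0.
Adding the constant: 0 + 2 = 2. Limit = 2.

Final answer: 2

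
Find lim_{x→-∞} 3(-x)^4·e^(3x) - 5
The product is a 0·∞ indeterminate form at x → -∞.
Rewrite the product as 3(-x)^4 / e^(-3x) (an ∞/∞ form) and apply L'Hôpital, or use the standard hierarchy e^(3|x|) ≫ |(-x)^4| as x → -∞.
The indeterminate product → 0, so the limit = -5.

Final answer: -5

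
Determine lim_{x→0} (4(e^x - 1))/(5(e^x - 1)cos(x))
Both numerator and denominator → 0 as x → 0; this is a 0/0 indeterminate form.
Expand each to leading order near x = 0: numerator ~ 4·x, denominator ~ 5·x.
The limit of the ratio is 4/5.

Final answer: 4/5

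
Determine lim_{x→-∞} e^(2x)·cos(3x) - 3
Evaluate the dominant behaviour as x → -∞; each term tends to a finite value or vanishes.
Limit = -3.

Final answer: -3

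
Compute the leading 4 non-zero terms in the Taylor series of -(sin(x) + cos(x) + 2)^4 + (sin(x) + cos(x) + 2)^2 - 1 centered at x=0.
58·x^3 - 2·x^2 - 102·x - 73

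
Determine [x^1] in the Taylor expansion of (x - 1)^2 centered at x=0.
Expand to order 1: (x - 1)^2 = 1 - 2·x + O(x^2).
The coefficient of x^1 is -2.

Final answer: -2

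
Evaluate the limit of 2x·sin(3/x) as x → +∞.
As x → +∞: let u = 3/x → 0⁺; then 2·x·sin(3/x) = 2·3·sin(u)/u → 2·3·1 = 6.
Limit = 6.

Final answer: 6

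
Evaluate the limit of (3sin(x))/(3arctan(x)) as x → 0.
Both numerator and denominator → 0 as x → 0; this is a 0/0 indeterminate form.
Expand each to leading order near x = 0: numerator ~ 3·x, denominator ~ 3·x.
The limit of the ratio is 1.

Final answer: 1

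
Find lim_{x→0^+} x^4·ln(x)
This is a 0·∞ indeterminate form at x → 0⁺.
Rewrite the product as ln(x) / x^(-4) and apply L'Hôpital, or use the standard hierarchy x^(-4) ≫ |ln x| as x → 0⁺.
The indeterminate product → 0, so the limit = 0.

Final answer: 0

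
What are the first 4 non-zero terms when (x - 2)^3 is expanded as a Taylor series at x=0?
x^3 - 6·x^2 + 12·x - 8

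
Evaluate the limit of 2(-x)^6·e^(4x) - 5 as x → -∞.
The product is a 0·∞ indeterminate form at x → -∞.
Rewrite the product as 2(-x)^6 / e^(-4x) (an ∞/∞ form) and apply L'Hôpital, or use the standard hierarchy e^(4|x|) ≫ |(-x)^6| as x → -∞.
The indeterminate product → 0, so the limit = -5.

Final answer: -5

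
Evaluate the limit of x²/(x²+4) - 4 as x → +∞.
Evaluate the dominant behaviour as x → +∞; each term tends to a finite value or vanishes.
Limit = -3.

Final answer: -3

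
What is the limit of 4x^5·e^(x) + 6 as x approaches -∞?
The product is a 0·∞ indeterminate form at x → -∞.
Rewrite the product as 4x^5 / e^(-x) (an ∞/∞ form) and apply L'Hôpital, or use the standard hierarchy e^(|x|) ≫ |x^5| as x → -∞.
The indeterminate product → 0, so the limit = 6.

Final answer: 6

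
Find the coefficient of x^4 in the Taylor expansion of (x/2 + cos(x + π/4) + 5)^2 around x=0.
Expand to order 4: (x/2 + cos(x + π/4) + 5)^2 = x^4·(√(2)/2 + 5)^2·(√(2)·(-√(2)/(2·(√(2)/2 + 5)) + 1/(2·(√(2)/2 + 5)))/(6·(√(2)/2 + 5)) + 1/(8·(√(2)/2 + 5)^2) + √(2)/(24·(√(2)/2 + 5))) + x^3·(√(2)/2 + 5)^2·(-√(2)·(-√(2)/(2·(√(2)/2 + 5)) + 1/(2·(√(2)/2 + 5)))/(2·(√(2)/2 + 5)) + √(2)/(6·(√(2)/2 + 5))) + x^2·(√(2)/2 + 5)^2·(-√(2)/(2·(√(2)/2 + 5)) + (-√(2)/(2·(√(2)/2 + 5)) + 1/(2·(√(2)/2 + 5)))^2) + x·(√(2)/2 + 5)^2·(-√(2)/(√(2)/2 + 5) + 1/(√(2)/2 + 5)) + (√(2)/2 + 5)^2 + O(x^5).
The coefficient of x^4 is (√(2)/2 + 5)^2·(√(2)·(-√(2)/(2·(√(2)/2 + 5)) + 1/(2·(√(2)/2 + 5)))/(6·(√(2)/2 + 5)) + 1/(8·(√(2)/2 + 5)^2) + √(2)/(24·(√(2)/2 + 5))).

Final answer: (√(2)/2 + 5)^2·(√(2)·(-√(2)/(2·(√(2)/2 + 5)) + 1/(2·(√(2)/2 + 5)))/(6·(√(2)/2 + 5)) + 1/(8·(√(2)/2 + 5)^2) + √(2)/(24·(√(2)/2 + 5)))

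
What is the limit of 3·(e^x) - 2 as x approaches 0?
Direct substitution at x = 0 gives 1.

Final answer: 1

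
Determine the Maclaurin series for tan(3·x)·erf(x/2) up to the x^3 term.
3·x^2/√(π)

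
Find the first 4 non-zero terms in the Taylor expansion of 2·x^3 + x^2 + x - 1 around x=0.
2·x^3 + x^2 + x - 1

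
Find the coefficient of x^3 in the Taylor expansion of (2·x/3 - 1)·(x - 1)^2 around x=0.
Expand to order 3: (2·x/3 - 1)·(x - 1)^2 = 2·x^3/3 - 7·x^2/3 + 8·x/3 - 1 + O(x^4).
The coefficient of x^3 is 2/3.

Final answer: 2/3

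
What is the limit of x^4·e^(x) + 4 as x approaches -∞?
The product is a 0·∞ indeterminate form at x → -∞.
Rewrite the product as x^4 / e^(-x) (an ∞/∞ form) and apply L'Hôpital, or use the standard hierarchy e^(|x|) ≫ |x^4| as x → -∞.
The indeterminate product → 0, so the limit = 4.

Final answer: 4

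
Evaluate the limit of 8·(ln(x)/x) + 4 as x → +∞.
Evaluate the dominant behaviour as x → +∞; each term tends to a finite value or vanishes.
Limit = 4.

Final answer: 4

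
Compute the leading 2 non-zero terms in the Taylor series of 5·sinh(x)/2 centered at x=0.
5·x^3/12 + 5·x/2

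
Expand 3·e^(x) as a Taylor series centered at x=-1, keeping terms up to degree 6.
3·e^(-1) + 3·e^(-1)·(x + 1) + 3·e^(-1)·(x + 1)^2/2 + e^(-1)·(x + 1)^3/2 + e^(-1)·(x + 1)^4/8 + e^(-1)·(x + 1)^5/40 + e^(-1)·(x + 1)^6/240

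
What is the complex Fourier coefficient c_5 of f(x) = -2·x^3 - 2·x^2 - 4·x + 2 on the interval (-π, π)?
Compute the real Fourier coefficients first: a_5 = 8/25, b_5 = -4·π^2/5 - 176/125.
Then c_5 = (a_5 − i·b_5)/2 = 4/25 + 88·i/125 + 2·i·π^2/5.

Final answer: 4/25 + 88·i/125 + 2·i·π^2/5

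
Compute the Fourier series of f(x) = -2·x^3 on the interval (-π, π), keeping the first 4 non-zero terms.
(24 - 4·π^2)·sin(x) + (-3 + 2·π^2)·sin(2·x) + (8/9 - 4·π^2/3)·sin(3·x) + (-3/8 + π^2)·sin(4·x)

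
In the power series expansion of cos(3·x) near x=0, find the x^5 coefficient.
Expand to order 5: cos(3·x) = 27·x^4/8 - 9·x^2/2 + 1 + O(x^6).
The coefficient of x^5 is 0.

Final answer: 0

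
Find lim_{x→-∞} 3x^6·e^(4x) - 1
The product is a 0·∞ indeterminate form at x → -∞.
Rewrite the product as 3x^6 / e^(-4x) (an ∞/∞ form) and apply L'Hôpital, or use the standard hierarchy e^(4|x|) ≫ |x^6| as x → -∞.
The indeterminate product → 0, so the limit = -1.

Final answer: -1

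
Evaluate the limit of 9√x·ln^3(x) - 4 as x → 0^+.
The product is a 0·∞ indeterminate form at x → 0⁺.
Rewrite the product as 9·ln^3(x) / x^(-1/2) and apply L'Hôpital, or use the standard hierarchy x^(-1/2) ≫ |ln x|^3 as x → 0⁺.
The indeterminate product → 0, so the limit = -4.

Final answer: -4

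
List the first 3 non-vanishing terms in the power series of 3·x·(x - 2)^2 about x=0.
3·x^3 - 12·x^2 + 12·x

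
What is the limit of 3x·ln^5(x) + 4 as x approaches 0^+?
The product is a 0·∞ indeterminate form at x → 0⁺.
Rewrite the product as 3·ln^5(x) / x^(-1) and apply L'Hôpital, or use the standard hierarchy x^(-1) ≫ |ln x|^5 as x → 0⁺.
The indeterminate product → 0, so the limit = 4.

Final answer: 4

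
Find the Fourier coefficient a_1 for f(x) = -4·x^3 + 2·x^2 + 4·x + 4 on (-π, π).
a_1 = (1/π) ∫_{-π}^{π} f(x)·cos(1x) dx.
Evaluate the integral (use parity and integration by parts as needed): a_1 = -8.

Final answer: -8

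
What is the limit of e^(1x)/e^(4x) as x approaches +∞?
This is an ∞/∞ indeterminate form as x → +∞.
Rewrite e^(1x)/e^(4x) = e^((1−4)x) = e^(-3x); the exponent coefficient is -3 < 0 so e^(-3x) → 0.
Limit = 0.

Final answer: 0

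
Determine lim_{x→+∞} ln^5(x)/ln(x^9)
This is an ∞/∞ indeterminate form as x → +∞.
Write ln(x^9) = 9·ln(x), reducing the quotient to ln^4(x)/9 → ∞.
Limit = ∞.

Final answer: ∞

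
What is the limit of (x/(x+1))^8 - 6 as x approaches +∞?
As x → +∞: x/(x+1) = 1/(1 + 1/x) → 1, and the 8th power of a limit-1 base also → 1; with the additive constant, 1 - 6 = -5.
Limit = -5.

Final answer: -5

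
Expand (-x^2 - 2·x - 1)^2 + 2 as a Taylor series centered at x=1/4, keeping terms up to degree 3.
1137/256 + 125·(x - 1/4)/16 + 75·(x - 1/4)^2/8 + 5·(x - 1/4)^3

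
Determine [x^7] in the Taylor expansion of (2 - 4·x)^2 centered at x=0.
Expand to order 7: (2 - 4·x)^2 = 16·x^2 - 16·x + 4 + O(x^8).
The coefficient of x^7 is 0.

Final answer: 0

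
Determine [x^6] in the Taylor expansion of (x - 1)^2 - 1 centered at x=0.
Expand to order 6: (x - 1)^2 - 1 = x^2 - 2·x + O(x^7).
The coefficient of x^6 is 0.

Final answer: 0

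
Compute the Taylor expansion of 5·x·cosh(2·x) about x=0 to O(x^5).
10·x^3 + 5·x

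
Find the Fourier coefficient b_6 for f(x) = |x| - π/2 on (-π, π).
b_6 = (1/π) ∫_{-π}^{π} f(x)·sin(6x) dx.
Evaluate the integral (use parity and integration by parts as needed): b_6 = 0.

Final answer: 0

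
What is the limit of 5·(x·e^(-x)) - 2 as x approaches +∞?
Evaluate the dominant behaviour as x → +∞; each term tends to a finite value or vanishes.
Limit = -2.

Final answer: -2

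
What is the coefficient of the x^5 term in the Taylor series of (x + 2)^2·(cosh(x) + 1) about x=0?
Expand to order 5: (x + 2)^2·(cosh(x) + 1) = x^5/6 + 2·x^4/3 + 2·x^3 + 4·x^2 + 8·x + 8 + O(x^6).
The coefficient of x^5 is 1/6.

Final answer: 1/6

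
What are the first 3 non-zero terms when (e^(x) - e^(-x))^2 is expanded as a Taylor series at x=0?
8·x^6/45 + 4·x^4/3 + 4·x^2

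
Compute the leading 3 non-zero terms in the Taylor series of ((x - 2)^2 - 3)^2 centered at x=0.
18·x^2 - 8·x + 1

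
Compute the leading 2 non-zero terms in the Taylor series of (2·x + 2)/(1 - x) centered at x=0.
4·x + 2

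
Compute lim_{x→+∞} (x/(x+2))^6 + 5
As x → +∞: x/(x+2) = 1/(1 + 2/x) → 1, and the 6th power of a limit-1 base also → 1; with the additive constant, 1 + 5 = 6.
Limit = 6.

Final answer: 6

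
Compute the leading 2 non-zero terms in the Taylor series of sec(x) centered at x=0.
x^2/2 + 1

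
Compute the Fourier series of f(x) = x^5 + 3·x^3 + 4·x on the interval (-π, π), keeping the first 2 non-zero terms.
(-34·π^2 + 2·π^4 + 212)·sin(x) + (-π^4 - 7 + 2·π^2)·sin(2·x)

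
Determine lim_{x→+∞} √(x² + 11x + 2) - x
As x → +∞: multiply by the conjugate to get (11x+2)/(√(x²+11x+2)+x); the denominator ~ 2x, so the limit is 11/2.
Limit = 11/2.

Final answer: 11/2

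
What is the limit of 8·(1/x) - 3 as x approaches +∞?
Evaluate the dominant behaviour as x → +∞; each term tends to a finite value or vanishes.
Limit = -3.

Final answer: -3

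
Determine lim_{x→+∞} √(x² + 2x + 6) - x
This is an ∞ − ∞ indeterminate form.
Multiply and divide by the conjugate √(x²+2x + 6) + x; the x² terms cancel, leaving (2x + 6)/(√(x²+2x + 6)+x) → 2/2 = 1.
Limit = 1.

Final answer: 1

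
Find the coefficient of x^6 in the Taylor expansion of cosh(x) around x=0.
Expand to order 6: cosh(x) = x^6/720 + x^4/24 + x^2/2 + 1 + O(x^7).
The coefficient of x^6 is 1/720.

Final answer: 1/720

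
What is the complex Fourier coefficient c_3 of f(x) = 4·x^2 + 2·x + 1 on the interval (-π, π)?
Compute the real Fourier coefficients first: a_3 = -16/9, b_3 = 4/3.
Then c_3 = (a_3 − i·b_3)/2 = -8/9 - 2·i/3.

Final answer: -8/9 - 2·i/3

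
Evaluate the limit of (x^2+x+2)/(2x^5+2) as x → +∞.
This is an ∞/∞ indeterminate form as x → +∞.
Divide numerator and denominator by x^5 and let the lower-order terms vanish; the numerator's degree 2 is below the denominator's degree 5, so the quotient → 0.
Limit = 0.

Final answer: 0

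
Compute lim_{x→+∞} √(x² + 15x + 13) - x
This is an ∞ − ∞ indeterminate form.
Multiply and divide by the conjugate √(x²+15x + 13) + x; the x² terms cancel, leaving (15x + 13)/(√(x²+15x + 13)+x) → 15/2.
Limit = 15/2.

Final answer: 15/2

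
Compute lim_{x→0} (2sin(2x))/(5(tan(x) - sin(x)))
Both numerator and denominator → 0 as x → 0; this is a 0/0 indeterminate form.
Expand each to leading order near x = 0: numerator ~ 4·x, denominator ~ 5·x^3/2.
The limit of the ratio is ∞.

Final answer: ∞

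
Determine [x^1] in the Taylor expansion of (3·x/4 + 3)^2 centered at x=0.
Expand to order 1: (3·x/4 + 3)^2 = 9·x/2 + 9 + O(x^2).
The coefficient of x^1 is 9/2.

Final answer: 9/2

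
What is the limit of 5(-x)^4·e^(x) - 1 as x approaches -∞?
The product is a 0·∞ indeterminate form at x → -∞.
Rewrite the product as 5(-x)^4 / e^(-x) (an ∞/∞ form) and apply L'Hôpital, or use the standard hierarchy e^(|x|) ≫ |(-x)^4| as x → -∞.
The indeterminate product → 0, so the limit = -1.

Final answer: -1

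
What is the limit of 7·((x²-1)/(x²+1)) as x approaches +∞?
Evaluate the dominant behaviour as x → +∞; each term tends to a finite value or vanishes.
Limit = 7.

Final answer: 7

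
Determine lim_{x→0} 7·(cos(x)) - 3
Direct substitution at x = 0 gives 4.

Final answer: 4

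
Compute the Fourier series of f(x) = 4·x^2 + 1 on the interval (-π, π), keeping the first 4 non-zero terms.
-16·cos(x) + 4·cos(2·x) - 16·cos(3·x)/9 + 1 + 4·π^2/3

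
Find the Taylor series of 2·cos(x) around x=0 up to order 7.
-x^6/360 + x^4/12 - x^2 + 2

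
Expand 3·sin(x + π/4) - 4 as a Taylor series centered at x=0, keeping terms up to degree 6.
-√(2)·x^6/480 + √(2)·x^5/80 + √(2)·x^4/16 - √(2)·x^3/4 - 3·√(2)·x^2/4 + 3·√(2)·x/2 - 4 + 3·√(2)/2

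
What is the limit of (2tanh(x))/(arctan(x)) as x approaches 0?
Both numerator and denominator → 0 as x → 0; this is a 0/0 indeterminate form.
Expand each to leading order near x = 0: numerator ~ 2·x, denominator ~ x.
The limit of the ratio is 2.

Final answer: 2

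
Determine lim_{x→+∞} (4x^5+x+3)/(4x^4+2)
This is an ∞/∞ indeterminate form as x → +∞.
Divide numerator and denominator by x^5 and let the lower-order terms vanish; the numerator's degree 5 exceeds the denominator's degree 4, so the quotient diverges.
Limit = ∞.

Final answer: ∞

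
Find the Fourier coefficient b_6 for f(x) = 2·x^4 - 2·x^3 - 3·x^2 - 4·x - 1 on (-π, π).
b_6 = (1/π) ∫_{-π}^{π} f(x)·sin(6x) dx.
Evaluate the integral (use parity and integration by parts as needed): b_6 = 11/9 + 2·π^2/3.

Final answer: 11/9 + 2·π^2/3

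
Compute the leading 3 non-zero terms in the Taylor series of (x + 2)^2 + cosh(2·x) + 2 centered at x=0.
3·x^2 + 4·x + 7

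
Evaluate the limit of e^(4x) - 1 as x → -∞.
Evaluate the dominant behaviour as x → -∞; each term tends to a finite value or vanishes.
Limit = -1.

Final answer: -1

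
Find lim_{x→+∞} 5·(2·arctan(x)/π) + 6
Evaluate the dominant behaviour as x → +∞; each term tends to a finite value or vanishes.
Limit = 11.

Final answer: 11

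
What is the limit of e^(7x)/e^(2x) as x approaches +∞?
This is an ∞/∞ indeterminate form as x → +∞.
Rewrite e^(7x)/e^(2x) = e^((7−2)x) = e^(5x); the exponent coefficient is 5 > 0 so e^(5x) → ∞.
Limit = ∞.

Final answer: ∞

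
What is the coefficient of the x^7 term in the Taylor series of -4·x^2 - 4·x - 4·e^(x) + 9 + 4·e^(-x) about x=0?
Expand to order 7: -4·x^2 - 4·x - 4·e^(x) + 9 + 4·e^(-x) = -x^7/630 - x^5/15 - 4·x^3/3 - 4·x^2 - 12·x + 9 + O(x^8).
The coefficient of x^7 is -1/630.

Final answer: -1/630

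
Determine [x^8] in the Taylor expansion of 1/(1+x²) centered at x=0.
Expand to order 8: 1/(1+x²) = x^8 - x^6 + x^4 - x^2 + 1 + O(x^9).
The coefficient of x^8 is 1.

Final answer: 1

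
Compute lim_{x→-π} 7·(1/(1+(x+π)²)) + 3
Direct substitution at x = -π gives 10.

Final answer: 10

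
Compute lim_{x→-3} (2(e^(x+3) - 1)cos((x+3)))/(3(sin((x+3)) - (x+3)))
Both numerator and denominator → 0 as x → -3; this is a 0/0 indeterminate form.
Expand each to leading order near x = -3: numerator ~ 2·(x + 3), denominator ~ -(x + 3)^3/2.
The limit of the ratio is -∞.

Final answer: -∞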